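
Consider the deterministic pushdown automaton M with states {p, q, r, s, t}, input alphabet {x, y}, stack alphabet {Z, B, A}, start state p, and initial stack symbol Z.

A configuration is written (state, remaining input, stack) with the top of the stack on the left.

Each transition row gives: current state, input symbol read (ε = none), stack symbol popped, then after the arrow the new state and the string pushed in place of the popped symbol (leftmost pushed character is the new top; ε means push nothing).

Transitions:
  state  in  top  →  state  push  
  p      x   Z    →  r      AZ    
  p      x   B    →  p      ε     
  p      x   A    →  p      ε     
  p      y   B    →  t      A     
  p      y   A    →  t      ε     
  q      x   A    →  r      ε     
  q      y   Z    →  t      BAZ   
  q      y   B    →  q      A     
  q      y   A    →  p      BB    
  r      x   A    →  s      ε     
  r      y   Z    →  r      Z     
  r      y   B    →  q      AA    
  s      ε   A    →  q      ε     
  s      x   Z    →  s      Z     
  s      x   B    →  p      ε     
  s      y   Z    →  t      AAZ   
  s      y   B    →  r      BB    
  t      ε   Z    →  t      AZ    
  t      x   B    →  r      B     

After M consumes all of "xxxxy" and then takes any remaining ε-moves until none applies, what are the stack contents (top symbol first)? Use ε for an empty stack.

(p, xxxxy, Z) ⊢ (r, xxxy, AZ) ⊢ (s, xxy, Z) ⊢ (s, xy, Z) ⊢ (s, y, Z) ⊢ (t, ε, AAZ)
All input consumed in state t with stack AAZ.

AAZ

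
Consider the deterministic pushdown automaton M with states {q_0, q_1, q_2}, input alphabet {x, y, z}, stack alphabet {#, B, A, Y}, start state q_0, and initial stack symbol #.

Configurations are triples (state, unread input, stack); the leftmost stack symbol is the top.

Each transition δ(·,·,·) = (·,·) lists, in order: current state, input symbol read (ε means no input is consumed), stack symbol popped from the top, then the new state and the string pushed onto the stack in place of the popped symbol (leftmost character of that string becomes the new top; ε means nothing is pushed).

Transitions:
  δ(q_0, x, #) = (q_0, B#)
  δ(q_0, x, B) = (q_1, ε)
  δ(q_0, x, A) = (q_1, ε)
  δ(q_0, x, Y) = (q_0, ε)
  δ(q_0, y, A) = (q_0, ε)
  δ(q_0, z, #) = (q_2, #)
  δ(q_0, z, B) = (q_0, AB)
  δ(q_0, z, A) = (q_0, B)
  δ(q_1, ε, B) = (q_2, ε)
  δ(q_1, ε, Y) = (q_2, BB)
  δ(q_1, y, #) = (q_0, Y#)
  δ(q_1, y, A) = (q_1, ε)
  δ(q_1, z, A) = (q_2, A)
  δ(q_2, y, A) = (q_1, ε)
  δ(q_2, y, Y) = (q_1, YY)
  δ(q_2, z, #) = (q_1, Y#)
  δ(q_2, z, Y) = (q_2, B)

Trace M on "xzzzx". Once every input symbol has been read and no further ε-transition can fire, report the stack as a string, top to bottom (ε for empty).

B#

(q_0, xzzzx, #)
  read x, top #: go to q_0, push B# → (q_0, zzzx, B#)
  read z, top B: go to q_0, push AB → (q_0, zzx, AB#)
  read z, top A: go to q_0, push B → (q_0, zx, BB#)
  read z, top B: go to q_0, push AB → (q_0, x, ABB#)
  read x, top A: go to q_1, push ε → (q_1, ε, BB#)
  ε-move, top B: go to q_2, push ε → (q_2, ε, B#)
All input consumed in state q_2 with stack B#.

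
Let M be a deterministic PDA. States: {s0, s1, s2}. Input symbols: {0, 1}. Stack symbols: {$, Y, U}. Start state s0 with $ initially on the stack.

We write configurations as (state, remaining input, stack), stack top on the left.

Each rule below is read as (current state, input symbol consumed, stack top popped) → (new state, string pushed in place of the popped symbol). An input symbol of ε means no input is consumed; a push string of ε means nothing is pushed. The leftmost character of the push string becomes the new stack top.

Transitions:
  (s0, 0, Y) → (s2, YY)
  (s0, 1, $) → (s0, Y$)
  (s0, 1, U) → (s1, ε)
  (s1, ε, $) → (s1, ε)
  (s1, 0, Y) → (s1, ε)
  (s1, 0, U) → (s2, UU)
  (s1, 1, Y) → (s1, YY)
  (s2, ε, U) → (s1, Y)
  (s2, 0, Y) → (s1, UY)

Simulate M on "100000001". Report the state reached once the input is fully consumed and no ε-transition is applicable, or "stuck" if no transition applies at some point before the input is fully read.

(s0, 100000001, $)
  read 1, top $: go to s0, push Y$ → (s0, 00000001, Y$)
  read 0, top Y: go to s2, push YY → (s2, 0000001, YY$)
  read 0, top Y: go to s1, push UY → (s1, 000001, UYY$)
  read 0, top U: go to s2, push UU → (s2, 00001, UUYY$)
  ε-move, top U: go to s1, push Y → (s1, 00001, YUYY$)
  read 0, top Y: go to s1, push ε → (s1, 0001, UYY$)
  read 0, top U: go to s2, push UU → (s2, 001, UUYY$)
  ε-move, top U: go to s1, push Y → (s1, 001, YUYY$)
  read 0, top Y: go to s1, push ε → (s1, 01, UYY$)
  read 0, top U: go to s2, push UU → (s2, 1, UUYY$)
  ε-move, top U: go to s1, push Y → (s1, 1, YUYY$)
  read 1, top Y: go to s1, push YY → (s1, ε, YYUYY$)
All input consumed; M is in state s1.

s1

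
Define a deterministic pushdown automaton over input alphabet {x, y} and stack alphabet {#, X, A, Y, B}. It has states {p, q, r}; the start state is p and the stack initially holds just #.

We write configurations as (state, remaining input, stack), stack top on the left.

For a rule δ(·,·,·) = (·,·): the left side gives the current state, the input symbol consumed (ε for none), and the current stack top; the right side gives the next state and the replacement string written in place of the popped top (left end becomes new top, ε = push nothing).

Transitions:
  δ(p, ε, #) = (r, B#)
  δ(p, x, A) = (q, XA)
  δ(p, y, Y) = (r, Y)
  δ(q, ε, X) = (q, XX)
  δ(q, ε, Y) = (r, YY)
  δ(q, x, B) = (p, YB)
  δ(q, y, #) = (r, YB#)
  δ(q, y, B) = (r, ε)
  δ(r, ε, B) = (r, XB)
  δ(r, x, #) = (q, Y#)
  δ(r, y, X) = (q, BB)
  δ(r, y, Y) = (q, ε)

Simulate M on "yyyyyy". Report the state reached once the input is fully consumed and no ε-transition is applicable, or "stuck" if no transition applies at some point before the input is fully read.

(p, yyyyyy, #) ⊢ (r, yyyyyy, B#) ⊢ (r, yyyyyy, XB#) ⊢ (q, yyyyy, BBB#) ⊢ (r, yyyy, BB#) ⊢ (r, yyyy, XBB#) ⊢ (q, yyy, BBBB#) ⊢ (r, yy, BBB#) ⊢ (r, yy, XBBB#) ⊢ (q, y, BBBBB#) ⊢ (r, ε, BBBB#) ⊢ (r, ε, XBBBB#)
All input consumed; M is in state r.

r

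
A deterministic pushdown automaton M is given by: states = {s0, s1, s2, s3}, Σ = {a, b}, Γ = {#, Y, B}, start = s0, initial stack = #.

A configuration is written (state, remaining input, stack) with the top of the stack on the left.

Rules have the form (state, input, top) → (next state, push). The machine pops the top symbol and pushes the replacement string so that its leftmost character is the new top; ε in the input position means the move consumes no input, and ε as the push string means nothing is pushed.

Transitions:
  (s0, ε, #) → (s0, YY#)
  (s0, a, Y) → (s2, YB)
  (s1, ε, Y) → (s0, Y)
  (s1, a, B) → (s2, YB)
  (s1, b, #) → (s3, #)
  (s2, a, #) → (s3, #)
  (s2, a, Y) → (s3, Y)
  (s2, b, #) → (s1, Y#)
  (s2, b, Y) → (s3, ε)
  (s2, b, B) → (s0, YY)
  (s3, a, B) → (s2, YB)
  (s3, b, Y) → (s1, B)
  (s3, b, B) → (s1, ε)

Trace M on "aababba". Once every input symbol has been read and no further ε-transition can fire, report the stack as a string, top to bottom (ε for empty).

(s0, aababba, #)
  ε-move, top #: go to s0, push YY# → (s0, aababba, YY#)
  read a, top Y: go to s2, push YB → (s2, ababba, YBY#)
  read a, top Y: go to s3, push Y → (s3, babba, YBY#)
  read b, top Y: go to s1, push B → (s1, abba, BBY#)
  read a, top B: go to s2, push YB → (s2, bba, YBBY#)
  read b, top Y: go to s3, push ε → (s3, ba, BBY#)
  read b, top B: go to s1, push ε → (s1, a, BY#)
  read a, top B: go to s2, push YB → (s2, ε, YBY#)
All input consumed in state s2 with stack YBY#.

YBY#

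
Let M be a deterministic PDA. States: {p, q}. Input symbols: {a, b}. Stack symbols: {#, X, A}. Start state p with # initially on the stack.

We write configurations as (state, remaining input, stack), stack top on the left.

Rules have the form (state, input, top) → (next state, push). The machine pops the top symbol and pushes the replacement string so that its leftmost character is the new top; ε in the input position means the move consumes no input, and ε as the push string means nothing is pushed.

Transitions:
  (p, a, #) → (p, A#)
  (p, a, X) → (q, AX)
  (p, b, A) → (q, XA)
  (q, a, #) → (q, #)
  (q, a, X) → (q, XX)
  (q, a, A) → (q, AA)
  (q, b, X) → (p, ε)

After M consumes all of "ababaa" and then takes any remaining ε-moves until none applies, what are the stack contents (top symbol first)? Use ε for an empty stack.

(p, ababaa, #)
  read a, top #: go to p, push A# → (p, babaa, A#)
  read b, top A: go to q, push XA → (q, abaa, XA#)
  read a, top X: go to q, push XX → (q, baa, XXA#)
  read b, top X: go to p, push ε → (p, aa, XA#)
  read a, top X: go to q, push AX → (q, a, AXA#)
  read a, top A: go to q, push AA → (q, ε, AAXA#)
All input consumed in state q with stack AAXA#.

AAXA#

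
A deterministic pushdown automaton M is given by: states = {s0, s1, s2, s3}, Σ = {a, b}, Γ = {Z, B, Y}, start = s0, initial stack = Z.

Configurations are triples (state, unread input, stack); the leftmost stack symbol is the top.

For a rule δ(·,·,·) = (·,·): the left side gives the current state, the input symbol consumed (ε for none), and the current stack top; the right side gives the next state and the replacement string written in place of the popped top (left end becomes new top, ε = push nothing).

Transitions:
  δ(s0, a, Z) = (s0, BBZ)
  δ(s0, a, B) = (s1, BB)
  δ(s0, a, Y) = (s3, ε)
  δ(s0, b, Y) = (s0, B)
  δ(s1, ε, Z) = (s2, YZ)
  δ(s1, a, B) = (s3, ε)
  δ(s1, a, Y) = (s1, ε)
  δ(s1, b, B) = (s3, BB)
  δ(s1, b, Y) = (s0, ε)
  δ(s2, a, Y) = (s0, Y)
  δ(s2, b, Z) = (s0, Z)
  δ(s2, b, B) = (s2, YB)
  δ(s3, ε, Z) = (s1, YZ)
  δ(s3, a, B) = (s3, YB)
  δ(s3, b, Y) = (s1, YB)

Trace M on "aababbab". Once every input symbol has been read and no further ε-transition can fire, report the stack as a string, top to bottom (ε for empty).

(s0, aababbab, Z)
  read a, top Z: go to s0, push BBZ → (s0, ababbab, BBZ)
  read a, top B: go to s1, push BB → (s1, babbab, BBBZ)
  read b, top B: go to s3, push BB → (s3, abbab, BBBBZ)
  read a, top B: go to s3, push YB → (s3, bbab, YBBBBZ)
  read b, top Y: go to s1, push YB → (s1, bab, YBBBBBZ)
  read b, top Y: go to s0, push ε → (s0, ab, BBBBBZ)
  read a, top B: go to s1, push BB → (s1, b, BBBBBBZ)
  read b, top B: go to s3, push BB → (s3, ε, BBBBBBBZ)
All input consumed in state s3 with stack BBBBBBBZ.

BBBBBBBZ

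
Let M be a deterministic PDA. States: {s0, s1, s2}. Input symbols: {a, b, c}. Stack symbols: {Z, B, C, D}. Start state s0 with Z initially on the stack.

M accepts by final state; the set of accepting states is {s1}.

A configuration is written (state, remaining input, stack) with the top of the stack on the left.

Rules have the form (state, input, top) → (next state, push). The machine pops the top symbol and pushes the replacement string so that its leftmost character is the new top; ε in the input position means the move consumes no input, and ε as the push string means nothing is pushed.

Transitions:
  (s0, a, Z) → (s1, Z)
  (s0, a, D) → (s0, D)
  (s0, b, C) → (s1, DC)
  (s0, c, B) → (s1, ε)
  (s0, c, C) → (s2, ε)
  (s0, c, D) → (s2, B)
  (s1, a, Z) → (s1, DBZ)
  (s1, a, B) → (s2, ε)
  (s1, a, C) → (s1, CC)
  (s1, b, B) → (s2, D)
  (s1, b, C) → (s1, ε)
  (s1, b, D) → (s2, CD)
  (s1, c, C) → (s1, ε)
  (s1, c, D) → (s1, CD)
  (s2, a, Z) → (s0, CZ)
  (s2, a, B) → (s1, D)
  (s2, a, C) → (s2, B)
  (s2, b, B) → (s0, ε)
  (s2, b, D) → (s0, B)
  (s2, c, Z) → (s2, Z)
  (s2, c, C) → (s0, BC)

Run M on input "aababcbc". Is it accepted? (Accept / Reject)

(s0, aababcbc, Z) ⊢ (s1, ababcbc, Z) ⊢ (s1, babcbc, DBZ) ⊢ (s2, abcbc, CDBZ) ⊢ (s2, bcbc, BDBZ) ⊢ (s0, cbc, DBZ) ⊢ (s2, bc, BBZ) ⊢ (s0, c, BZ) ⊢ (s1, ε, Z)
All input consumed; state s1 ∈ F.

Accept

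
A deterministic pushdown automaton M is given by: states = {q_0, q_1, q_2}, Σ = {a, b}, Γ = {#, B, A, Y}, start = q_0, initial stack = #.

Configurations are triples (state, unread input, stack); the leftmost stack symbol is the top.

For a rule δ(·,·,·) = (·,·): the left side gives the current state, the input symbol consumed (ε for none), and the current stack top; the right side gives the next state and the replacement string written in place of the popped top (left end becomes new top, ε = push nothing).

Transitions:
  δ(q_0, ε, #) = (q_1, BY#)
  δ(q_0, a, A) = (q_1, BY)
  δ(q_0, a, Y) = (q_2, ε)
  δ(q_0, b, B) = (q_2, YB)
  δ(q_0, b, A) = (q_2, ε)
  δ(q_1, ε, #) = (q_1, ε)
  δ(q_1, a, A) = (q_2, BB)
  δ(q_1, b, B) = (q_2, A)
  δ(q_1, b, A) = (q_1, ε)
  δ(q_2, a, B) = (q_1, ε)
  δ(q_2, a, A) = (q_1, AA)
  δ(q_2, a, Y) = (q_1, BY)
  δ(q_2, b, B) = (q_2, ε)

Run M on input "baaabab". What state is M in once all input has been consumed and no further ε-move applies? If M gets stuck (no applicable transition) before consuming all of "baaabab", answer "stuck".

q_1

(q_0, baaabab, #)
  ε-move, top #: go to q_1, push BY# → (q_1, baaabab, BY#)
  read b, top B: go to q_2, push A → (q_2, aaabab, AY#)
  read a, top A: go to q_1, push AA → (q_1, aabab, AAY#)
  read a, top A: go to q_2, push BB → (q_2, abab, BBAY#)
  read a, top B: go to q_1, push ε → (q_1, bab, BAY#)
  read b, top B: go to q_2, push A → (q_2, ab, AAY#)
  read a, top A: go to q_1, push AA → (q_1, b, AAAY#)
  read b, top A: go to q_1, push ε → (q_1, ε, AAY#)
All input consumed; M is in state q_1.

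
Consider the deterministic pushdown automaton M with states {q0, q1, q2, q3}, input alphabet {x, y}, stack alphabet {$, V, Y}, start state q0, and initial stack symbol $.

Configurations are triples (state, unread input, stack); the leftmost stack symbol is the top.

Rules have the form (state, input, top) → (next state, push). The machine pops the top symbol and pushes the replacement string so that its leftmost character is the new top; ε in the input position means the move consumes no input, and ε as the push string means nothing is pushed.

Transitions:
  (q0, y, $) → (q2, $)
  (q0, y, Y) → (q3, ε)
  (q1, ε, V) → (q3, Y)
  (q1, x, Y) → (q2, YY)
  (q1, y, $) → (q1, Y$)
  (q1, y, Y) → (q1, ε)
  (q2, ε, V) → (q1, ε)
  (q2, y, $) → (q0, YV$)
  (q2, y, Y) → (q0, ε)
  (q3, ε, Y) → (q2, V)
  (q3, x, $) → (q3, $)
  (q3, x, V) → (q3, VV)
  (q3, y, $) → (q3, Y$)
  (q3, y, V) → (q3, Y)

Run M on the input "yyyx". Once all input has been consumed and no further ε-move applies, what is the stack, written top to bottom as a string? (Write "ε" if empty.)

VV$

(q0, yyyx, $) ⊢ (q2, yyx, $) ⊢ (q0, yx, YV$) ⊢ (q3, x, V$) ⊢ (q3, ε, VV$)
All input consumed in state q3 with stack VV$.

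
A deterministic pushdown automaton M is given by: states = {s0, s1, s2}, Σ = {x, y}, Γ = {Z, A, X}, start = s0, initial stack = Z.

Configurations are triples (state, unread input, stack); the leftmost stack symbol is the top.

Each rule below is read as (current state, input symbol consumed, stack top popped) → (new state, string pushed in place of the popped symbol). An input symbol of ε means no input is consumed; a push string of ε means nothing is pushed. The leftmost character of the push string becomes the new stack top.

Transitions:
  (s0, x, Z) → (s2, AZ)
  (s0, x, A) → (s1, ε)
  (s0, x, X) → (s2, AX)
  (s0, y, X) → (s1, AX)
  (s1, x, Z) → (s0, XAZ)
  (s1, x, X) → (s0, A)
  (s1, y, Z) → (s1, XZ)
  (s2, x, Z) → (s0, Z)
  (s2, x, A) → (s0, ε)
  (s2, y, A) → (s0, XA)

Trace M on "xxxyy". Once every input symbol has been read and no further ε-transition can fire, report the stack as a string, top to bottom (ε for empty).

AXAZ

(s0, xxxyy, Z) ⊢ (s2, xxyy, AZ) ⊢ (s0, xyy, Z) ⊢ (s2, yy, AZ) ⊢ (s0, y, XAZ) ⊢ (s1, ε, AXAZ)
All input consumed in state s1 with stack AXAZ.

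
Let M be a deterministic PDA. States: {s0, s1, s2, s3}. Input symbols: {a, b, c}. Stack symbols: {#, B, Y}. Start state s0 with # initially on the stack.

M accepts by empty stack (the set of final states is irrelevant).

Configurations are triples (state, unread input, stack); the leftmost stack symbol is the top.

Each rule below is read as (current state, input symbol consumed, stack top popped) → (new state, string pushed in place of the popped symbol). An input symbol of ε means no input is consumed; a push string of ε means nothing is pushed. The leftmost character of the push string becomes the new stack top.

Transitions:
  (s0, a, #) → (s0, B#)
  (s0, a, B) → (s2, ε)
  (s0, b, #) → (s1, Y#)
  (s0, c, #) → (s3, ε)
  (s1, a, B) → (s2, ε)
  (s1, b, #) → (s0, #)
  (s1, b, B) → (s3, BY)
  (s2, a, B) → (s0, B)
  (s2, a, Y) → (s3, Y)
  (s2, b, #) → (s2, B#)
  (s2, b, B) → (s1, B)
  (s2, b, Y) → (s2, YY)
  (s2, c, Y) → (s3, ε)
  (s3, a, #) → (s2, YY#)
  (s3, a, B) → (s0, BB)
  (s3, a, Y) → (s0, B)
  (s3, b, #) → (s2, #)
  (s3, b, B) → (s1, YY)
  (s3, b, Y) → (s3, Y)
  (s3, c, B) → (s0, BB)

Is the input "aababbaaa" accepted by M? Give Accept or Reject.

Reject

(s0, aababbaaa, #)
  read a, top #: go to s0, push B# → (s0, ababbaaa, B#)
  read a, top B: go to s2, push ε → (s2, babbaaa, #)
  read b, top #: go to s2, push B# → (s2, abbaaa, B#)
  read a, top B: go to s0, push B → (s0, bbaaa, B#)
No transition applies at (s0, bbaaa, B#); input not fully consumed.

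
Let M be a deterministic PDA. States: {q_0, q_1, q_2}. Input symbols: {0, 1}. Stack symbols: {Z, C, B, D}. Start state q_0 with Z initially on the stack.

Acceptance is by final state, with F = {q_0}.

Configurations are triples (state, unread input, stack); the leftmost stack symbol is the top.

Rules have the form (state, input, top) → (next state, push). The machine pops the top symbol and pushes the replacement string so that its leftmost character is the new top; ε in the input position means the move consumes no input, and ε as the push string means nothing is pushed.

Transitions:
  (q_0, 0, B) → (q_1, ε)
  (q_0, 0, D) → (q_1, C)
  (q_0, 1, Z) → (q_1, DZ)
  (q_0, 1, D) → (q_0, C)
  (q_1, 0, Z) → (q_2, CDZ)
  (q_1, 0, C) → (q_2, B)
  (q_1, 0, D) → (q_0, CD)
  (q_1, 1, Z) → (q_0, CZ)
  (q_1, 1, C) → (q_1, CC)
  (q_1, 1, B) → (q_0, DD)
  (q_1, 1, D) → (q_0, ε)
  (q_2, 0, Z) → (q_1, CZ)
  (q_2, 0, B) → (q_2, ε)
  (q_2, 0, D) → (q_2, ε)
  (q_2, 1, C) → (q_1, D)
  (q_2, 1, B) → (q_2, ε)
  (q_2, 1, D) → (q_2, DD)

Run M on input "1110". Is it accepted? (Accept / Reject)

Accept

(q_0, 1110, Z)
  read 1, top Z: go to q_1, push DZ → (q_1, 110, DZ)
  read 1, top D: go to q_0, push ε → (q_0, 10, Z)
  read 1, top Z: go to q_1, push DZ → (q_1, 0, DZ)
  read 0, top D: go to q_0, push CD → (q_0, ε, CDZ)
All input consumed; state q_0 ∈ F.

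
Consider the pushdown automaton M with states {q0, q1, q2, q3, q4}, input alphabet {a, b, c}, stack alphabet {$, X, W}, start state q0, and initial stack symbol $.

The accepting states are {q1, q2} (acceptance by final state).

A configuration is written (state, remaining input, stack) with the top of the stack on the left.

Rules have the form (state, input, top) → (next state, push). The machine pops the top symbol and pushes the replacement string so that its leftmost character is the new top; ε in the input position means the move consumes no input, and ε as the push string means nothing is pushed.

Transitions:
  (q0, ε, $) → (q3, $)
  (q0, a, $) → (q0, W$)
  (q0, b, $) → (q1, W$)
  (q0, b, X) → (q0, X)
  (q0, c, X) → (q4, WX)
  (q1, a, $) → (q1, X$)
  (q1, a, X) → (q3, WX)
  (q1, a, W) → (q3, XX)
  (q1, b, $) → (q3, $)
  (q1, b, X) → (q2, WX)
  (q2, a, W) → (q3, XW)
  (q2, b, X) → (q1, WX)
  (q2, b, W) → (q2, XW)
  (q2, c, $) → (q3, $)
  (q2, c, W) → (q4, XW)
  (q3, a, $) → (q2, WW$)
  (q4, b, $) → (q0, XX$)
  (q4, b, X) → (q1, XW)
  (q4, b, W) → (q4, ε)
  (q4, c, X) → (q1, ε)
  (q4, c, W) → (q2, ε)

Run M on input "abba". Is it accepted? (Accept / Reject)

No computation consumes all input and reaches a final state.

Reject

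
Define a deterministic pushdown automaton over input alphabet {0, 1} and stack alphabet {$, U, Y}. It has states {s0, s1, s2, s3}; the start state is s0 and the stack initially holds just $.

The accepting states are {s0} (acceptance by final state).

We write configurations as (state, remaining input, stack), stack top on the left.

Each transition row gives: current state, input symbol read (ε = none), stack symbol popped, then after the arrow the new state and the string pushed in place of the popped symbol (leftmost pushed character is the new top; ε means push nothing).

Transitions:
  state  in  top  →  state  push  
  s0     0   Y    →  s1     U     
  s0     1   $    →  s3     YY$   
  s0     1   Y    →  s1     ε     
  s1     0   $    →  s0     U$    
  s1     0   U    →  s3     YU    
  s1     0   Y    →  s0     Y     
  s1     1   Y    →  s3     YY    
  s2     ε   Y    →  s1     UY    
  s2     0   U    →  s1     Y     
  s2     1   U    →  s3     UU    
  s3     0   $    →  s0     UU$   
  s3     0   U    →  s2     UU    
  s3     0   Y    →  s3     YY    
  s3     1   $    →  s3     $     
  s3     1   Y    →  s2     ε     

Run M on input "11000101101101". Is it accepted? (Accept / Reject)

(s0, 11000101101101, $) ⊢ (s3, 1000101101101, YY$) ⊢ (s2, 000101101101, Y$) ⊢ (s1, 000101101101, UY$) ⊢ (s3, 00101101101, YUY$) ⊢ (s3, 0101101101, YYUY$) ⊢ (s3, 101101101, YYYUY$) ⊢ (s2, 01101101, YYUY$) ⊢ (s1, 01101101, UYYUY$) ⊢ (s3, 1101101, YUYYUY$) ⊢ (s2, 101101, UYYUY$) ⊢ (s3, 01101, UUYYUY$) ⊢ (s2, 1101, UUUYYUY$) ⊢ (s3, 101, UUUUYYUY$)
No transition applies at (s3, 101, UUUUYYUY$); input not fully consumed.

Reject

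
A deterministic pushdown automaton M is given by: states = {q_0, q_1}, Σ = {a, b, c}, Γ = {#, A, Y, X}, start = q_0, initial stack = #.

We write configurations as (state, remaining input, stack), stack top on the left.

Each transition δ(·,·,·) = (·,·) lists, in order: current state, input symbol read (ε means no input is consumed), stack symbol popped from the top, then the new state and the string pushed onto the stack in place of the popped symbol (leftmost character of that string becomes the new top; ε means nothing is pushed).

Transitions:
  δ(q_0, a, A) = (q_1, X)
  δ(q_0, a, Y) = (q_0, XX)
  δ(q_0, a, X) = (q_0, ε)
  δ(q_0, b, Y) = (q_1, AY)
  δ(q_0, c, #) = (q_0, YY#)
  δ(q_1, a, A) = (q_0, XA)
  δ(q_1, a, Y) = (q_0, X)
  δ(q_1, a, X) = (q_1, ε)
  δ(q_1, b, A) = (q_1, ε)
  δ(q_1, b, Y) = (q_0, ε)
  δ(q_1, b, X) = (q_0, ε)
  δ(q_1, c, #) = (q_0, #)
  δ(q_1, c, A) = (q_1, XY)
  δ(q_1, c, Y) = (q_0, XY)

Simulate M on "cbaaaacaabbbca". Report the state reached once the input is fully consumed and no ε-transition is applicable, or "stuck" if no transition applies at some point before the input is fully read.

stuck

(q_0, cbaaaacaabbbca, #) ⊢ (q_0, baaaacaabbbca, YY#) ⊢ (q_1, aaaacaabbbca, AYY#) ⊢ (q_0, aaacaabbbca, XAYY#) ⊢ (q_0, aacaabbbca, AYY#) ⊢ (q_1, acaabbbca, XYY#) ⊢ (q_1, caabbbca, YY#) ⊢ (q_0, aabbbca, XYY#) ⊢ (q_0, abbbca, YY#) ⊢ (q_0, bbbca, XXY#)
No transition for (q_0, b, top X); M blocks with input bbbca remaining.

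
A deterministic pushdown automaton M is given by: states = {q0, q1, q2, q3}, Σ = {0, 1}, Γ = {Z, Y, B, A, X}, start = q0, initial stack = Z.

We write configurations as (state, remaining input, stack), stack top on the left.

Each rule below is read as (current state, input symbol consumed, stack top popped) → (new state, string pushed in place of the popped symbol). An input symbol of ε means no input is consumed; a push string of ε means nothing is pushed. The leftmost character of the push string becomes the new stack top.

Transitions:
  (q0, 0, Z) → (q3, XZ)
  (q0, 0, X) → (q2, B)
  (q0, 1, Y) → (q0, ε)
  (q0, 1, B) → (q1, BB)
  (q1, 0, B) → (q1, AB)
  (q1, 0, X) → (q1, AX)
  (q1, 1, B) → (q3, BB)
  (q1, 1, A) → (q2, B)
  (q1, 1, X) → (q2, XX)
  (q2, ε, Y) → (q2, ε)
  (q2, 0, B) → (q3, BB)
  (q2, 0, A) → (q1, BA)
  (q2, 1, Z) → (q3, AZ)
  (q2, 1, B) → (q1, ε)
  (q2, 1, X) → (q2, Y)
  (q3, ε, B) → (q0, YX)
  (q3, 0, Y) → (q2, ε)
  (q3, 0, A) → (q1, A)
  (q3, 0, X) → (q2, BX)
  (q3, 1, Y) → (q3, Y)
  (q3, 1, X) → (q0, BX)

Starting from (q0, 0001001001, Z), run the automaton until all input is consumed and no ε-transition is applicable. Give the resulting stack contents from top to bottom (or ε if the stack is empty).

XBBBXZ

(q0, 0001001001, Z)
  read 0, top Z: go to q3, push XZ → (q3, 001001001, XZ)
  read 0, top X: go to q2, push BX → (q2, 01001001, BXZ)
  read 0, top B: go to q3, push BB → (q3, 1001001, BBXZ)
  ε-move, top B: go to q0, push YX → (q0, 1001001, YXBXZ)
  read 1, top Y: go to q0, push ε → (q0, 001001, XBXZ)
  read 0, top X: go to q2, push B → (q2, 01001, BBXZ)
  read 0, top B: go to q3, push BB → (q3, 1001, BBBXZ)
  ε-move, top B: go to q0, push YX → (q0, 1001, YXBBXZ)
  read 1, top Y: go to q0, push ε → (q0, 001, XBBXZ)
  read 0, top X: go to q2, push B → (q2, 01, BBBXZ)
  read 0, top B: go to q3, push BB → (q3, 1, BBBBXZ)
  ε-move, top B: go to q0, push YX → (q0, 1, YXBBBXZ)
  read 1, top Y: go to q0, push ε → (q0, ε, XBBBXZ)
All input consumed in state q0 with stack XBBBXZ.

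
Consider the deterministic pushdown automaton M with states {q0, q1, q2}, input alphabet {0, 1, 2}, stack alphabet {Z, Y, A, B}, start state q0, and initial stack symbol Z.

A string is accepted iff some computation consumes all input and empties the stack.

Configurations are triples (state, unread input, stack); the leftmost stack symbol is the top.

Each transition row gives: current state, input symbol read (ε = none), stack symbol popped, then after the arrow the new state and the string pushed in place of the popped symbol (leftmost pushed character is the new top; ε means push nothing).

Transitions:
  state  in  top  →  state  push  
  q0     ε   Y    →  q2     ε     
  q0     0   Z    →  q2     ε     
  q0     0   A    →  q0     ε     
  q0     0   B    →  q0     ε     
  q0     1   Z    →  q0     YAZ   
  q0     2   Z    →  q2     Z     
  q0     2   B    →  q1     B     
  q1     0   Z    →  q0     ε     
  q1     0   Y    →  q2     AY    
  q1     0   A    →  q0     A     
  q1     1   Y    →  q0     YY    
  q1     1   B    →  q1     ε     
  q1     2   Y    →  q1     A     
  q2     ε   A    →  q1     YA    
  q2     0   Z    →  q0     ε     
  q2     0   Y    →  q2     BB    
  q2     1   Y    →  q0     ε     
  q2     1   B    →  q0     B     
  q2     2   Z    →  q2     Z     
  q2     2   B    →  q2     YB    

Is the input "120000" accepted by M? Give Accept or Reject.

(q0, 120000, Z)
  read 1, top Z: go to q0, push YAZ → (q0, 20000, YAZ)
  ε-move, top Y: go to q2, push ε → (q2, 20000, AZ)
  ε-move, top A: go to q1, push YA → (q1, 20000, YAZ)
  read 2, top Y: go to q1, push A → (q1, 0000, AAZ)
  read 0, top A: go to q0, push A → (q0, 000, AAZ)
  read 0, top A: go to q0, push ε → (q0, 00, AZ)
  read 0, top A: go to q0, push ε → (q0, 0, Z)
  read 0, top Z: go to q2, push ε → (q2, ε, ε)
All input consumed and the stack is empty.

Accept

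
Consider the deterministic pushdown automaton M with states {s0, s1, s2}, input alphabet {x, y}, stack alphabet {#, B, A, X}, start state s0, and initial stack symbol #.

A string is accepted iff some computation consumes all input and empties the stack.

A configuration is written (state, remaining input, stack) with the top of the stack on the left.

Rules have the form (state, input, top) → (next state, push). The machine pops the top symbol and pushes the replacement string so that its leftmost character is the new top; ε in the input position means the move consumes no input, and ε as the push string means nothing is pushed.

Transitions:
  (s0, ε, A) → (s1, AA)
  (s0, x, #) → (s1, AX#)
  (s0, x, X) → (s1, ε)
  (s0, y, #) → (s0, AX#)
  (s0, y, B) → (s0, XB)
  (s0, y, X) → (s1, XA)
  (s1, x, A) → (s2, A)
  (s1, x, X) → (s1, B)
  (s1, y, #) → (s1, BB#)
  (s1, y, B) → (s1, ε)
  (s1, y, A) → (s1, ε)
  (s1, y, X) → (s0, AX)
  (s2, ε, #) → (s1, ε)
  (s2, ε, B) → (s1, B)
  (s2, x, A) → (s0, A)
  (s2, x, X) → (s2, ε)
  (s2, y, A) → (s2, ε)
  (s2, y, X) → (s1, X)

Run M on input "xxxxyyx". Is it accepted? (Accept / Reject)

Accept

(s0, xxxxyyx, #) ⊢ (s1, xxxyyx, AX#) ⊢ (s2, xxyyx, AX#) ⊢ (s0, xyyx, AX#) ⊢ (s1, xyyx, AAX#) ⊢ (s2, yyx, AAX#) ⊢ (s2, yx, AX#) ⊢ (s2, x, X#) ⊢ (s2, ε, #) ⊢ (s1, ε, ε)
All input consumed and the stack is empty.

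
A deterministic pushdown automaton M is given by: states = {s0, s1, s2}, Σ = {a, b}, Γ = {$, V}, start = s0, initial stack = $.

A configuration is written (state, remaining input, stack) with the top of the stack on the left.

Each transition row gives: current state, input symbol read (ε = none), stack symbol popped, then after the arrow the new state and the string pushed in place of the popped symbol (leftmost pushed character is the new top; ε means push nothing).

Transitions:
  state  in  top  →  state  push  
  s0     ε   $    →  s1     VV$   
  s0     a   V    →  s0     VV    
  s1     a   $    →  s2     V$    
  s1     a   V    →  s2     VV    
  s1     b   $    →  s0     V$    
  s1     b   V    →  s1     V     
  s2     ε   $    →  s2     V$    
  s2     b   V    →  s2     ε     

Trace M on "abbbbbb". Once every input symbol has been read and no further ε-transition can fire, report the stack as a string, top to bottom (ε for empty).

(s0, abbbbbb, $) ⊢ (s1, abbbbbb, VV$) ⊢ (s2, bbbbbb, VVV$) ⊢ (s2, bbbbb, VV$) ⊢ (s2, bbbb, V$) ⊢ (s2, bbb, $) ⊢ (s2, bbb, V$) ⊢ (s2, bb, $) ⊢ (s2, bb, V$) ⊢ (s2, b, $) ⊢ (s2, b, V$) ⊢ (s2, ε, $) ⊢ (s2, ε, V$)
All input consumed in state s2 with stack V$.

V$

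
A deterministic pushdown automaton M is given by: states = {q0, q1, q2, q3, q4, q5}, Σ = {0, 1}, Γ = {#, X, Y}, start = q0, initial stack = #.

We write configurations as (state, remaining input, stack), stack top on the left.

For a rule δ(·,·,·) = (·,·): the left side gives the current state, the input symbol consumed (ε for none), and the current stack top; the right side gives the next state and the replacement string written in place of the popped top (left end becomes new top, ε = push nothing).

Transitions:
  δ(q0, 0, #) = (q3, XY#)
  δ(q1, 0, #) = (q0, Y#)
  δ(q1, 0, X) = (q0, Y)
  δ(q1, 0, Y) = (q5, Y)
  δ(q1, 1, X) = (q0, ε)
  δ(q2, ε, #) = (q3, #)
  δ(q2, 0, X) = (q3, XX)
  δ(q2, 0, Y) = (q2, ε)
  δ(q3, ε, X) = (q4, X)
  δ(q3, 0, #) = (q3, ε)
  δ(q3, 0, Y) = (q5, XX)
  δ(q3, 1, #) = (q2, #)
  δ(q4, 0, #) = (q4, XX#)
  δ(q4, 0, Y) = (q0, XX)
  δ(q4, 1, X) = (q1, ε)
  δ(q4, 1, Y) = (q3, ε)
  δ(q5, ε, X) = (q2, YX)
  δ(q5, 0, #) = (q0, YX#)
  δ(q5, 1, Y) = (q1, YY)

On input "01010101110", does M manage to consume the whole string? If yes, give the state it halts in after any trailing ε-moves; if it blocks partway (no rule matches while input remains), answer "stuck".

stuck

(q0, 01010101110, #) ⊢ (q3, 1010101110, XY#) ⊢ (q4, 1010101110, XY#) ⊢ (q1, 010101110, Y#) ⊢ (q5, 10101110, Y#) ⊢ (q1, 0101110, YY#) ⊢ (q5, 101110, YY#) ⊢ (q1, 01110, YYY#) ⊢ (q5, 1110, YYY#) ⊢ (q1, 110, YYYY#)
No transition for (q1, 1, top Y); M blocks with input 110 remaining.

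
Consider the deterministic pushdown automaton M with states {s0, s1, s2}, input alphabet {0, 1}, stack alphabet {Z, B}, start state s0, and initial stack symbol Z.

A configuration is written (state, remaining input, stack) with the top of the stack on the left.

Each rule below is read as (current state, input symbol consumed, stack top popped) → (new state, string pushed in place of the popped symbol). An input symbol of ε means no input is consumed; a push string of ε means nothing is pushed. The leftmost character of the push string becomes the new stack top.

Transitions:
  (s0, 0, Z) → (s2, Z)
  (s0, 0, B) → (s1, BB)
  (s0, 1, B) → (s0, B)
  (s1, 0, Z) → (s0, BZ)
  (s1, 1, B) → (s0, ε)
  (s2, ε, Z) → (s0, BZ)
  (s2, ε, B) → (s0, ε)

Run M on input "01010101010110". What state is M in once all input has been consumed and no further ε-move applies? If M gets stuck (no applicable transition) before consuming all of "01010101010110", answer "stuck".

(s0, 01010101010110, Z)
  read 0, top Z: go to s2, push Z → (s2, 1010101010110, Z)
  ε-move, top Z: go to s0, push BZ → (s0, 1010101010110, BZ)
  read 1, top B: go to s0, push B → (s0, 010101010110, BZ)
  read 0, top B: go to s1, push BB → (s1, 10101010110, BBZ)
  read 1, top B: go to s0, push ε → (s0, 0101010110, BZ)
  read 0, top B: go to s1, push BB → (s1, 101010110, BBZ)
  read 1, top B: go to s0, push ε → (s0, 01010110, BZ)
  read 0, top B: go to s1, push BB → (s1, 1010110, BBZ)
  read 1, top B: go to s0, push ε → (s0, 010110, BZ)
  read 0, top B: go to s1, push BB → (s1, 10110, BBZ)
  read 1, top B: go to s0, push ε → (s0, 0110, BZ)
  read 0, top B: go to s1, push BB → (s1, 110, BBZ)
  read 1, top B: go to s0, push ε → (s0, 10, BZ)
  read 1, top B: go to s0, push B → (s0, 0, BZ)
  read 0, top B: go to s1, push BB → (s1, ε, BBZ)
All input consumed; M is in state s1.

s1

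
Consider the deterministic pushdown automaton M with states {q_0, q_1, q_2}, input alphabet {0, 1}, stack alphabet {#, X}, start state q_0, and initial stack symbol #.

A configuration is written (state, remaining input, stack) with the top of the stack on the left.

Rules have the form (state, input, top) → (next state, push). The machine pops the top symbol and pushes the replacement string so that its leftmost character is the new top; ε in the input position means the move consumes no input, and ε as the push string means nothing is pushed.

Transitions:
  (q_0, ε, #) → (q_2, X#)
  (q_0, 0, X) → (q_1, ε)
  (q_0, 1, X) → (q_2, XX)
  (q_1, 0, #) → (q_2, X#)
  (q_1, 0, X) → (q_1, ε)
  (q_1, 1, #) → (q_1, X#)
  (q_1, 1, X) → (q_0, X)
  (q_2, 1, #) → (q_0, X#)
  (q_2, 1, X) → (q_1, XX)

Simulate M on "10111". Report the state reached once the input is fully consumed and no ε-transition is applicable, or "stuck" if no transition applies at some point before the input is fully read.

q_1

(q_0, 10111, #) ⊢ (q_2, 10111, X#) ⊢ (q_1, 0111, XX#) ⊢ (q_1, 111, X#) ⊢ (q_0, 11, X#) ⊢ (q_2, 1, XX#) ⊢ (q_1, ε, XXX#)
All input consumed; M is in state q_1.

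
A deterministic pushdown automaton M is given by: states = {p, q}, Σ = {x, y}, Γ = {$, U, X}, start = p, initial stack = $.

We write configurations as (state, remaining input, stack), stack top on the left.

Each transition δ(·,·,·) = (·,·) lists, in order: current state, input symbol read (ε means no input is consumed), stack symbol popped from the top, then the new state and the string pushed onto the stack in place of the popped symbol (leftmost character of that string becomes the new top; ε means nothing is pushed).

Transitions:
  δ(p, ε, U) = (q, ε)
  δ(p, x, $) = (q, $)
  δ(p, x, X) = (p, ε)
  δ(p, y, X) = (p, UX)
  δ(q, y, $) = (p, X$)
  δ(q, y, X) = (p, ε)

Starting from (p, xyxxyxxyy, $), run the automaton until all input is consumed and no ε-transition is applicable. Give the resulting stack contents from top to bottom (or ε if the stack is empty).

X$

(p, xyxxyxxyy, $)
  read x, top $: go to q, push $ → (q, yxxyxxyy, $)
  read y, top $: go to p, push X$ → (p, xxyxxyy, X$)
  read x, top X: go to p, push ε → (p, xyxxyy, $)
  read x, top $: go to q, push $ → (q, yxxyy, $)
  read y, top $: go to p, push X$ → (p, xxyy, X$)
  read x, top X: go to p, push ε → (p, xyy, $)
  read x, top $: go to q, push $ → (q, yy, $)
  read y, top $: go to p, push X$ → (p, y, X$)
  read y, top X: go to p, push UX → (p, ε, UX$)
  ε-move, top U: go to q, push ε → (q, ε, X$)
All input consumed in state q with stack X$.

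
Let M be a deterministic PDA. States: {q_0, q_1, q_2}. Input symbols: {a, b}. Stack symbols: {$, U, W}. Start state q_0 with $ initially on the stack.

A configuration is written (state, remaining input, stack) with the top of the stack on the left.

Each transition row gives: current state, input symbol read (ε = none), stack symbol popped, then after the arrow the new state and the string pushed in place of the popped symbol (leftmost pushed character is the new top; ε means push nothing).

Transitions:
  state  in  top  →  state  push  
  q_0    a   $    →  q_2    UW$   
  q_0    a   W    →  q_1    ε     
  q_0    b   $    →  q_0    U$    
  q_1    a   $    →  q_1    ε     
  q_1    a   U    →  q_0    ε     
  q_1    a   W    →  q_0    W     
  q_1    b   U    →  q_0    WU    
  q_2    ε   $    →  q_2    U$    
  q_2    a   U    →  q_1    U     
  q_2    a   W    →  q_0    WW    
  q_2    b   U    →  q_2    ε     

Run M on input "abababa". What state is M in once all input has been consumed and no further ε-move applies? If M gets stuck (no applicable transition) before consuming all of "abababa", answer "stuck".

(q_0, abababa, $)
  read a, top $: go to q_2, push UW$ → (q_2, bababa, UW$)
  read b, top U: go to q_2, push ε → (q_2, ababa, W$)
  read a, top W: go to q_0, push WW → (q_0, baba, WW$)
No transition for (q_0, b, top W); M blocks with input baba remaining.

stuck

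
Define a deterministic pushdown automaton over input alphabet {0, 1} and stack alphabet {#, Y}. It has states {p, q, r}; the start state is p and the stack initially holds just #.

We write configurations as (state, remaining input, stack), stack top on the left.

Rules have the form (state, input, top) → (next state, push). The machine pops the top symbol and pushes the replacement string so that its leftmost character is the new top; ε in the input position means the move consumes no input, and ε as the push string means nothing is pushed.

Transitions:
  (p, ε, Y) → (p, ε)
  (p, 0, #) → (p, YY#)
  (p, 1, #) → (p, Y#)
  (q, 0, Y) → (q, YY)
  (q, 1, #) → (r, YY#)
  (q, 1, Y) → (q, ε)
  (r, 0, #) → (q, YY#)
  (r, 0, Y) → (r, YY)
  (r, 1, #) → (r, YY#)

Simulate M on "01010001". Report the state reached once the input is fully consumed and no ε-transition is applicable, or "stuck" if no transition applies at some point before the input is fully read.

p

(p, 01010001, #)
  read 0, top #: go to p, push YY# → (p, 1010001, YY#)
  ε-move, top Y: go to p, push ε → (p, 1010001, Y#)
  ε-move, top Y: go to p, push ε → (p, 1010001, #)
  read 1, top #: go to p, push Y# → (p, 010001, Y#)
  ε-move, top Y: go to p, push ε → (p, 010001, #)
  read 0, top #: go to p, push YY# → (p, 10001, YY#)
  ε-move, top Y: go to p, push ε → (p, 10001, Y#)
  ε-move, top Y: go to p, push ε → (p, 10001, #)
  read 1, top #: go to p, push Y# → (p, 0001, Y#)
  ε-move, top Y: go to p, push ε → (p, 0001, #)
  read 0, top #: go to p, push YY# → (p, 001, YY#)
  ε-move, top Y: go to p, push ε → (p, 001, Y#)
  ε-move, top Y: go to p, push ε → (p, 001, #)
  read 0, top #: go to p, push YY# → (p, 01, YY#)
  ε-move, top Y: go to p, push ε → (p, 01, Y#)
  ε-move, top Y: go to p, push ε → (p, 01, #)
  read 0, top #: go to p, push YY# → (p, 1, YY#)
  ε-move, top Y: go to p, push ε → (p, 1, Y#)
  ε-move, top Y: go to p, push ε → (p, 1, #)
  read 1, top #: go to p, push Y# → (p, ε, Y#)
  ε-move, top Y: go to p, push ε → (p, ε, #)
All input consumed; M is in state p.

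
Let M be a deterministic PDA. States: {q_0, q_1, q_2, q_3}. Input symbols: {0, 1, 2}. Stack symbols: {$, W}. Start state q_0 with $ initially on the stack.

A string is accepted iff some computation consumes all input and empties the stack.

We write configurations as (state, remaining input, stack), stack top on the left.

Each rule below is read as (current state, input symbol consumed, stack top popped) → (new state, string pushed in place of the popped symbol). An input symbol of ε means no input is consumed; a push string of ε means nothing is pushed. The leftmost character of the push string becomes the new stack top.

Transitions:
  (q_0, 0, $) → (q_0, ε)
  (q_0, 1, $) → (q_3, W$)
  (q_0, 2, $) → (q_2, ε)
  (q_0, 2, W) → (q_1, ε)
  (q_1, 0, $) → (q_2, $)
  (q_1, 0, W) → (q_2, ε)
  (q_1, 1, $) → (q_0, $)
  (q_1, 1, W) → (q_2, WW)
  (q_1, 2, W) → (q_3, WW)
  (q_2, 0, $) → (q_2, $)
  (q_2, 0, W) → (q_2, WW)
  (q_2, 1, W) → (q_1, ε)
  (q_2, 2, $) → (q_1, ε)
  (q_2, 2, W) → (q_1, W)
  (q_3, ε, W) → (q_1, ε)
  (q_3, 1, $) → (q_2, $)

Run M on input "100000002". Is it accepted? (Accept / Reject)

Accept

(q_0, 100000002, $)
  read 1, top $: go to q_3, push W$ → (q_3, 00000002, W$)
  ε-move, top W: go to q_1, push ε → (q_1, 00000002, $)
  read 0, top $: go to q_2, push $ → (q_2, 0000002, $)
  read 0, top $: go to q_2, push $ → (q_2, 000002, $)
  read 0, top $: go to q_2, push $ → (q_2, 00002, $)
  read 0, top $: go to q_2, push $ → (q_2, 0002, $)
  read 0, top $: go to q_2, push $ → (q_2, 002, $)
  read 0, top $: go to q_2, push $ → (q_2, 02, $)
  read 0, top $: go to q_2, push $ → (q_2, 2, $)
  read 2, top $: go to q_1, push ε → (q_1, ε, ε)
All input consumed and the stack is empty.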